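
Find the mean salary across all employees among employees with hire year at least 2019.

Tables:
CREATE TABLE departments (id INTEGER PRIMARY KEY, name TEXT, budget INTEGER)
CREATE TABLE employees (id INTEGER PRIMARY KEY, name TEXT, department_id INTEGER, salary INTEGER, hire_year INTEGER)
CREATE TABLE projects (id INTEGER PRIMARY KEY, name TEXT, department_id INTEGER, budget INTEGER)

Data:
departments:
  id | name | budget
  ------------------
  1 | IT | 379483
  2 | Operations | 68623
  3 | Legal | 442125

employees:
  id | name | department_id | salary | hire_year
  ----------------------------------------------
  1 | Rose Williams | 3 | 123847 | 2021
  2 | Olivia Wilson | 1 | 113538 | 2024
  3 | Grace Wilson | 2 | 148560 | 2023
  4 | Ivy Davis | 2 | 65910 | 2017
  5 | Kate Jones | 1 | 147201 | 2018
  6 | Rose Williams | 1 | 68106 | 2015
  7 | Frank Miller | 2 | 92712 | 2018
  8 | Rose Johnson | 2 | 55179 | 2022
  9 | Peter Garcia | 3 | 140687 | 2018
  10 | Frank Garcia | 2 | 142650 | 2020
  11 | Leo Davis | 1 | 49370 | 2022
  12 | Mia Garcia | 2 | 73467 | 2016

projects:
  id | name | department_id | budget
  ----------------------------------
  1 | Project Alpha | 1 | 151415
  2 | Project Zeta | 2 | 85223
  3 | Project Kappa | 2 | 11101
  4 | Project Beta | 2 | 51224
SELECT AVG(salary) FROM employees WHERE hire_year >= 2019

Execution result:
105524.00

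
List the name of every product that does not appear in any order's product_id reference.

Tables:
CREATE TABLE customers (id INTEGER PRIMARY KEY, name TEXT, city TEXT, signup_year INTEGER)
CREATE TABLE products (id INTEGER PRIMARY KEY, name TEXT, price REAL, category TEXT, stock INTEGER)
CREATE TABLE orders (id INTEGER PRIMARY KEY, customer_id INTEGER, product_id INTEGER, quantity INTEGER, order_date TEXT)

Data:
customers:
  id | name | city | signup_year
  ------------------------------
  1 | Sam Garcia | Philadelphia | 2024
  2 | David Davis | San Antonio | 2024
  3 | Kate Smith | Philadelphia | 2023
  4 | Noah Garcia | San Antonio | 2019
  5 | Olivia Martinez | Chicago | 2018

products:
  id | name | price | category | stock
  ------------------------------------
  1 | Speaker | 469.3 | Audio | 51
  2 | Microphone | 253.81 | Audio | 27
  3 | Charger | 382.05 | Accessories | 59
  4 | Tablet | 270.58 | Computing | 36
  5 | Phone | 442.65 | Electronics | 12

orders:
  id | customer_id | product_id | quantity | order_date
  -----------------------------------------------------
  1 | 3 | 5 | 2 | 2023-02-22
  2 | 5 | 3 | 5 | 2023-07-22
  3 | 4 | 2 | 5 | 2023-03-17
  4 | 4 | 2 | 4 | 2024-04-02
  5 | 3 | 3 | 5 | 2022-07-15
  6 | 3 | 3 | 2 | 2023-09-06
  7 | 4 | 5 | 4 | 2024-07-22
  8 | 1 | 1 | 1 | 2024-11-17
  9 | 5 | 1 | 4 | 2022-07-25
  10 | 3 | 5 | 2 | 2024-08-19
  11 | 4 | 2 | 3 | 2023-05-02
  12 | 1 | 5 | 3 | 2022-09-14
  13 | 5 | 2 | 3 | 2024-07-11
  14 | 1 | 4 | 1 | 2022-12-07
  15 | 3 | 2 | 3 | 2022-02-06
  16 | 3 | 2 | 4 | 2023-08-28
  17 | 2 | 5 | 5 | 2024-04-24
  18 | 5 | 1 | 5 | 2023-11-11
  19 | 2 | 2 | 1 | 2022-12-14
SELECT p.name FROM products p LEFT JOIN orders c ON c.product_id = p.id WHERE c.id IS NULL

Execution result:
(no rows)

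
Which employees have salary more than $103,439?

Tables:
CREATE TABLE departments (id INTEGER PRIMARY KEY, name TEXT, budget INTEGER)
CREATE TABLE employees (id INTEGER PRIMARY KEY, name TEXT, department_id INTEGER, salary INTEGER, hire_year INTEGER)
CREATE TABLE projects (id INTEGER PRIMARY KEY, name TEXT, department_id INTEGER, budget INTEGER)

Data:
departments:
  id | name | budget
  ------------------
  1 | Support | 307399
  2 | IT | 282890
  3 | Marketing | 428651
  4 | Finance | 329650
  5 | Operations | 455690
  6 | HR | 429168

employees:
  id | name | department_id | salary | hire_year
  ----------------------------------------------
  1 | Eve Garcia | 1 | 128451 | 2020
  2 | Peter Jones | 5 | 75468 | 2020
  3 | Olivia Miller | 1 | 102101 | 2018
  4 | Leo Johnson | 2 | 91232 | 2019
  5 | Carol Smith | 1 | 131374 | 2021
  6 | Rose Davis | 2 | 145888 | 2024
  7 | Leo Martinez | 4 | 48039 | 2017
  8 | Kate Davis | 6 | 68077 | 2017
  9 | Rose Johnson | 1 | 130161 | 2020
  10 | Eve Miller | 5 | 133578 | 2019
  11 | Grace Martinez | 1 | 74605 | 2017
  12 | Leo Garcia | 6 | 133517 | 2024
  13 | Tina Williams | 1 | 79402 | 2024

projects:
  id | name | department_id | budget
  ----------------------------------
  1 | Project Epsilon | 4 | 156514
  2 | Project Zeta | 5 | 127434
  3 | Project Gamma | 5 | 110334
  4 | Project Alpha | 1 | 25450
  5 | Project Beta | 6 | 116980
SELECT name, salary FROM employees WHERE salary > 103439

Execution result:
name | salary
Eve Garcia | 128451
Carol Smith | 131374
Rose Davis | 145888
Rose Johnson | 130161
Eve Miller | 133578
Leo Garcia | 133517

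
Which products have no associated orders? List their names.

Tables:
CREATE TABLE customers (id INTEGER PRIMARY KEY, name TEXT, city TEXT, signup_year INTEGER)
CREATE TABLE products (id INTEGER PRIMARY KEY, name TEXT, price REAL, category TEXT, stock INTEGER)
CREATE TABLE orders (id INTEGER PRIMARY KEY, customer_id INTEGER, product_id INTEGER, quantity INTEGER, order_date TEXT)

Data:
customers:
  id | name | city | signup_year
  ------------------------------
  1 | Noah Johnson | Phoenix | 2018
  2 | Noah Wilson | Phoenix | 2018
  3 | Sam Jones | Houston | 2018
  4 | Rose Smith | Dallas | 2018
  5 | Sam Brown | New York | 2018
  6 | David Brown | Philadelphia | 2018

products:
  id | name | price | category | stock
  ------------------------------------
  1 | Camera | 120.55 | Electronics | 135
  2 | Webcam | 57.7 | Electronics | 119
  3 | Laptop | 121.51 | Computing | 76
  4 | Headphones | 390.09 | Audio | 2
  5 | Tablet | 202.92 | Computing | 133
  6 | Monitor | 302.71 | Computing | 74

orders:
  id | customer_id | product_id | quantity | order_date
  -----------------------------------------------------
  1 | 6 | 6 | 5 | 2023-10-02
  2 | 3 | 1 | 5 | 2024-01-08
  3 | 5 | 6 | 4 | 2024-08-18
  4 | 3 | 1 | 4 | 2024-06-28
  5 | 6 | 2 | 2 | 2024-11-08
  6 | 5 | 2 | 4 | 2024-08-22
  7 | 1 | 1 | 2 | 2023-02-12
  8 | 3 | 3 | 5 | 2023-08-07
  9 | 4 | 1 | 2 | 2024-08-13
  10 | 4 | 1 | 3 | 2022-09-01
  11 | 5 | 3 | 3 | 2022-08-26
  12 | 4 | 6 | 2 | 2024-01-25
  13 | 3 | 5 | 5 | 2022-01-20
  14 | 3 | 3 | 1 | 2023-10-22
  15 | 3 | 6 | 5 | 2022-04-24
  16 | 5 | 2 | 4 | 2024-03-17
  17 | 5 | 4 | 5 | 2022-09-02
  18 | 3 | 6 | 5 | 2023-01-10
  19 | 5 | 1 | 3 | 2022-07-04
SELECT p.name FROM products p LEFT JOIN orders c ON c.product_id = p.id WHERE c.id IS NULL

Execution result:
(no rows)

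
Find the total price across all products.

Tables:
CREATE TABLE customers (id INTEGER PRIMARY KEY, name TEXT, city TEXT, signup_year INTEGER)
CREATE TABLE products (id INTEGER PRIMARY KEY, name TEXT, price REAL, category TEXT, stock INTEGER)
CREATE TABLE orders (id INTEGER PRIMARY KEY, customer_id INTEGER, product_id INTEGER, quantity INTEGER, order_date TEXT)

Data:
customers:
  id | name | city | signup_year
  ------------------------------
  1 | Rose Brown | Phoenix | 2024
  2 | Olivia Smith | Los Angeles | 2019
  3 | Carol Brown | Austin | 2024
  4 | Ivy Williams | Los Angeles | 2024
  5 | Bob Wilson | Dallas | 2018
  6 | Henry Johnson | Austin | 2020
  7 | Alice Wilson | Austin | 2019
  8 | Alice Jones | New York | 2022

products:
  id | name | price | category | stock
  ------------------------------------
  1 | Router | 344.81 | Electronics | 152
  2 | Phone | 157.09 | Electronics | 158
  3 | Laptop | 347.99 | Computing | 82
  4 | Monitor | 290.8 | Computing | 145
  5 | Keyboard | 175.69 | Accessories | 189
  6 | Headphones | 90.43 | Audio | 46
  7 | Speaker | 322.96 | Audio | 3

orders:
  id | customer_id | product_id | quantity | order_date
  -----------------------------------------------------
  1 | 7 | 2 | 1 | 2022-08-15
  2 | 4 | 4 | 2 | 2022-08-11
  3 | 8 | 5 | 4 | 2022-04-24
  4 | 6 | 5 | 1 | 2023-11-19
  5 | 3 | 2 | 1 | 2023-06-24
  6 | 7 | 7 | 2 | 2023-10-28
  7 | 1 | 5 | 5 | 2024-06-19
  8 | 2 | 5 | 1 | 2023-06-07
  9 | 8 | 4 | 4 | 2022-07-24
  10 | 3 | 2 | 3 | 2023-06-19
SELECT SUM(price) FROM products

Execution result:
1729.77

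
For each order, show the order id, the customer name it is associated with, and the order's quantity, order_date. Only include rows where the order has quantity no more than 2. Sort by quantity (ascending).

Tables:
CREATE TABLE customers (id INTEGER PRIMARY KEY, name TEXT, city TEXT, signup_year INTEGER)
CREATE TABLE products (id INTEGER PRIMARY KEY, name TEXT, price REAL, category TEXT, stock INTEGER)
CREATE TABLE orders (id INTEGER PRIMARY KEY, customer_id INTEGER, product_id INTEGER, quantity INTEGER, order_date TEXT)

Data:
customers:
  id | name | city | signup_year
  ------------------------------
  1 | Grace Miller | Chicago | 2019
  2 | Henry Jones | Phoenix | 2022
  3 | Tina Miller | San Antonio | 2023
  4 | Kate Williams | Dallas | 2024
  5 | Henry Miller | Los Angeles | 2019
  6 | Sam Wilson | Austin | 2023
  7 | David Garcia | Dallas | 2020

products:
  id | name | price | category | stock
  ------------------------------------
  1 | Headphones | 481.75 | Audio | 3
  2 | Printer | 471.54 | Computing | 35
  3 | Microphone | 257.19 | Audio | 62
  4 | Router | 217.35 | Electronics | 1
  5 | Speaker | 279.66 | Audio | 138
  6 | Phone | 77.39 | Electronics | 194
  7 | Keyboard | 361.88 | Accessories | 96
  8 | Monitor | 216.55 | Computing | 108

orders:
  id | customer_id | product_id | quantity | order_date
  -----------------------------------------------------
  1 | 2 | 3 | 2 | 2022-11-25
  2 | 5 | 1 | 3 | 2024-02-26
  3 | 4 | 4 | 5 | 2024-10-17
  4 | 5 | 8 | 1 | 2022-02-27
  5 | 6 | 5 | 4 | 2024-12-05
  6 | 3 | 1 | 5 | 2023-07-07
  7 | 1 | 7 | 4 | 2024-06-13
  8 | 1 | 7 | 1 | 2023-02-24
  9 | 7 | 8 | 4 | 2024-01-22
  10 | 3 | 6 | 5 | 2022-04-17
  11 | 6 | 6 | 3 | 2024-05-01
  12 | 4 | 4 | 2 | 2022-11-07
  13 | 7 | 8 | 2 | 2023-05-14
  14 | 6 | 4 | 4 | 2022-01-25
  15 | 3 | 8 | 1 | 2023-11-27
SELECT c.id, p.name AS customer, c.quantity, c.order_date FROM orders c JOIN customers p ON c.customer_id = p.id WHERE c.quantity <= 2 ORDER BY c.quantity ASC

Execution result:
id | customer | quantity | order_date
4 | Henry Miller | 1 | 2022-02-27
8 | Grace Miller | 1 | 2023-02-24
15 | Tina Miller | 1 | 2023-11-27
1 | Henry Jones | 2 | 2022-11-25
12 | Kate Williams | 2 | 2022-11-07
13 | David Garcia | 2 | 2023-05-14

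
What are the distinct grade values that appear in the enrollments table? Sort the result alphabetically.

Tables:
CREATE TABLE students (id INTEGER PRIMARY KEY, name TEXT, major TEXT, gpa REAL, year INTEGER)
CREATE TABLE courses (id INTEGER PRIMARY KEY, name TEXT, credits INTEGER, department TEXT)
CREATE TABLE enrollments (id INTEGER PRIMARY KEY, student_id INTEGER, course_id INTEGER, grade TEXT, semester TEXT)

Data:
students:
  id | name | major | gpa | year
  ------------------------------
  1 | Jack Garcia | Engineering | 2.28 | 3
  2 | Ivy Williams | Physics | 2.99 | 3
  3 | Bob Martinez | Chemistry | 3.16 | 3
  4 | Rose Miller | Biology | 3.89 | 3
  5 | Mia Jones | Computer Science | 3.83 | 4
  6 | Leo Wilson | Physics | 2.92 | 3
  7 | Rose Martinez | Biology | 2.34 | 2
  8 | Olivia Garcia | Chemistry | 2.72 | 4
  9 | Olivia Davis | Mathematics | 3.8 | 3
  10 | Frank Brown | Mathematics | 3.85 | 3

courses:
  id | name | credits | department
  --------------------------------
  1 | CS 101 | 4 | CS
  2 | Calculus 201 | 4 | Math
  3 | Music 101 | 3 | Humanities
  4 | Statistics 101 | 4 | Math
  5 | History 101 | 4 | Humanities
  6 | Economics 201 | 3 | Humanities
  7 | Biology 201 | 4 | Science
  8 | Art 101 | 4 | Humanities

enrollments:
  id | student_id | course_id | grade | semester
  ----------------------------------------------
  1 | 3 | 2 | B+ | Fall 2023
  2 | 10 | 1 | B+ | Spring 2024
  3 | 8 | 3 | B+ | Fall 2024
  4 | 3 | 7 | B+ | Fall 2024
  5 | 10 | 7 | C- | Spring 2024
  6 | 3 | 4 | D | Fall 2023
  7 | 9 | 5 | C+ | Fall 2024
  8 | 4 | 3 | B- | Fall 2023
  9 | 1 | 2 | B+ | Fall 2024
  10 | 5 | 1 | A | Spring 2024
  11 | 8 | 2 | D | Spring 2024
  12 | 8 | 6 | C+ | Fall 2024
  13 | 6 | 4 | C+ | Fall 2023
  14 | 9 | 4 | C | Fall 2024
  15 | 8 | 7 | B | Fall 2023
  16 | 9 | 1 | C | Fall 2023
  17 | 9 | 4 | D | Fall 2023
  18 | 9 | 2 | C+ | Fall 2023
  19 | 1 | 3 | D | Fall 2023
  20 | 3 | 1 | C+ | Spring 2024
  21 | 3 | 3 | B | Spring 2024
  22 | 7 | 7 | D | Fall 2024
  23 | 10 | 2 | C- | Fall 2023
SELECT DISTINCT grade FROM enrollments ORDER BY grade

Execution result:
grade
A
B
B+
B-
C
C+
C-
D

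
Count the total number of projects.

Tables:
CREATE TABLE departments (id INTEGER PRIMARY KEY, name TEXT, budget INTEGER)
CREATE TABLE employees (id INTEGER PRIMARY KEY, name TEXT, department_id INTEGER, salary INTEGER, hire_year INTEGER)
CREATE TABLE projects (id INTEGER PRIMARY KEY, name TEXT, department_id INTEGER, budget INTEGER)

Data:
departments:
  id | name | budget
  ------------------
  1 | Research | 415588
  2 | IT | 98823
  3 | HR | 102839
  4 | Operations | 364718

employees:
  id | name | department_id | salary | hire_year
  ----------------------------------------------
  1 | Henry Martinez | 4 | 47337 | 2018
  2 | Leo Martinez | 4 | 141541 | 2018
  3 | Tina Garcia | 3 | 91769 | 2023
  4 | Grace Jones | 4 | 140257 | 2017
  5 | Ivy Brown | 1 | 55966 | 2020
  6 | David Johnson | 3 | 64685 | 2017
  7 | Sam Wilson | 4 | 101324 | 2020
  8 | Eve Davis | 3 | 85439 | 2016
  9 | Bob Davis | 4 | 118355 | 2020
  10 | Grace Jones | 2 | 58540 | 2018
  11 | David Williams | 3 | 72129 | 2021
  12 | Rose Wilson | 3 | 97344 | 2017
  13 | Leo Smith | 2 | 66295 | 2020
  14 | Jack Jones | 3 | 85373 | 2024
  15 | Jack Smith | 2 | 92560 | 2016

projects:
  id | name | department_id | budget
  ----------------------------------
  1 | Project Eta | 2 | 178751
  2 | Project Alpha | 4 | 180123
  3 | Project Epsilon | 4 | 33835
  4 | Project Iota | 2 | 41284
SELECT COUNT(*) FROM projects

Execution result:
4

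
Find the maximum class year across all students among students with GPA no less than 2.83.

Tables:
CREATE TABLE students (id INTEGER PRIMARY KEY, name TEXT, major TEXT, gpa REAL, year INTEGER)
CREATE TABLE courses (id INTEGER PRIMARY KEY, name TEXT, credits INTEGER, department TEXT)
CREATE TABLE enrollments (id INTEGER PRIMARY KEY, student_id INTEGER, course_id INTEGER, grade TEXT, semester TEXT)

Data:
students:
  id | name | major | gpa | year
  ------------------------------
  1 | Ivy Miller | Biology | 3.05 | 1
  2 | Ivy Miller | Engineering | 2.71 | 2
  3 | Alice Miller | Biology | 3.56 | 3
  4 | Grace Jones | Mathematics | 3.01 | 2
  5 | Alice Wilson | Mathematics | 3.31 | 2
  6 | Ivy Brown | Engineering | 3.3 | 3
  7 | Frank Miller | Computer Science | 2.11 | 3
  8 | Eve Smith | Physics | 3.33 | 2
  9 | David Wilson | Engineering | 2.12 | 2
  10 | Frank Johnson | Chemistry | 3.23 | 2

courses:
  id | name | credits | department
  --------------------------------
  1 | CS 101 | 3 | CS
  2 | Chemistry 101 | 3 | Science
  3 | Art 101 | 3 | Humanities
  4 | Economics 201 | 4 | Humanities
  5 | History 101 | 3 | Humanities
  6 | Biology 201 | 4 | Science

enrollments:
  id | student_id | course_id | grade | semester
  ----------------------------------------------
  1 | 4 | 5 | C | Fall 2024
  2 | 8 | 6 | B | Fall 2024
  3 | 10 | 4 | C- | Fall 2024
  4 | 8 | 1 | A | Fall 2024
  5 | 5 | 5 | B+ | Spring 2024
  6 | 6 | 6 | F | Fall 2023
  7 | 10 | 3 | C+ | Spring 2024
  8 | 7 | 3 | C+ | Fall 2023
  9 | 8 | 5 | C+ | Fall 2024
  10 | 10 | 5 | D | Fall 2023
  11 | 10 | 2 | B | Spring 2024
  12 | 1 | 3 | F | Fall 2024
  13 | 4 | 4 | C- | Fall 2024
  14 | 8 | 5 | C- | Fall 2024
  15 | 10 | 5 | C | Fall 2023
SELECT MAX(year) FROM students WHERE gpa >= 2.83

Execution result:
3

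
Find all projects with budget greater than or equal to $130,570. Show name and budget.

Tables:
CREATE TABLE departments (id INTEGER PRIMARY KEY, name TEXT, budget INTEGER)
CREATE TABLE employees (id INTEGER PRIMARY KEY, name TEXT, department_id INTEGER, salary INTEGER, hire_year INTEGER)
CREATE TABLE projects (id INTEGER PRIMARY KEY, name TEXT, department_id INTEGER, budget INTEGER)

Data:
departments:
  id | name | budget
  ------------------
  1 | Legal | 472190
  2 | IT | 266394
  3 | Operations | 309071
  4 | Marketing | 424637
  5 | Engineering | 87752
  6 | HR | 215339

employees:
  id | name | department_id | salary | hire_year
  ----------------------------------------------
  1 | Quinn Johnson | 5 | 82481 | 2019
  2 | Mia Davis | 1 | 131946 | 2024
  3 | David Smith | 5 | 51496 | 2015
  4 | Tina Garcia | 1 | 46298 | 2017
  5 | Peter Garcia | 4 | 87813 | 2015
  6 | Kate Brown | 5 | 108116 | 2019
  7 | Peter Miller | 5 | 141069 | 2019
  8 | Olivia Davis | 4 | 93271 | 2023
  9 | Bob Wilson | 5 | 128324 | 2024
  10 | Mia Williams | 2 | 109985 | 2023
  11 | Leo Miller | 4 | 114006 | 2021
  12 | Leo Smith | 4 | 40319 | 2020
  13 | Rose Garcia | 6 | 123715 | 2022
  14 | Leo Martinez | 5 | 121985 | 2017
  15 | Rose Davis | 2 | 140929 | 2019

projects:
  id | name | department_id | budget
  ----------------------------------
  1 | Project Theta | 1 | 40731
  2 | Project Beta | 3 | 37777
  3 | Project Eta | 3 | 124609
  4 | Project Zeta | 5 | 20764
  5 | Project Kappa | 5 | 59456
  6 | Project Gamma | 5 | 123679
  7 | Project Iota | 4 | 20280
SELECT name, budget FROM projects WHERE budget >= 130570

Execution result:
(no rows)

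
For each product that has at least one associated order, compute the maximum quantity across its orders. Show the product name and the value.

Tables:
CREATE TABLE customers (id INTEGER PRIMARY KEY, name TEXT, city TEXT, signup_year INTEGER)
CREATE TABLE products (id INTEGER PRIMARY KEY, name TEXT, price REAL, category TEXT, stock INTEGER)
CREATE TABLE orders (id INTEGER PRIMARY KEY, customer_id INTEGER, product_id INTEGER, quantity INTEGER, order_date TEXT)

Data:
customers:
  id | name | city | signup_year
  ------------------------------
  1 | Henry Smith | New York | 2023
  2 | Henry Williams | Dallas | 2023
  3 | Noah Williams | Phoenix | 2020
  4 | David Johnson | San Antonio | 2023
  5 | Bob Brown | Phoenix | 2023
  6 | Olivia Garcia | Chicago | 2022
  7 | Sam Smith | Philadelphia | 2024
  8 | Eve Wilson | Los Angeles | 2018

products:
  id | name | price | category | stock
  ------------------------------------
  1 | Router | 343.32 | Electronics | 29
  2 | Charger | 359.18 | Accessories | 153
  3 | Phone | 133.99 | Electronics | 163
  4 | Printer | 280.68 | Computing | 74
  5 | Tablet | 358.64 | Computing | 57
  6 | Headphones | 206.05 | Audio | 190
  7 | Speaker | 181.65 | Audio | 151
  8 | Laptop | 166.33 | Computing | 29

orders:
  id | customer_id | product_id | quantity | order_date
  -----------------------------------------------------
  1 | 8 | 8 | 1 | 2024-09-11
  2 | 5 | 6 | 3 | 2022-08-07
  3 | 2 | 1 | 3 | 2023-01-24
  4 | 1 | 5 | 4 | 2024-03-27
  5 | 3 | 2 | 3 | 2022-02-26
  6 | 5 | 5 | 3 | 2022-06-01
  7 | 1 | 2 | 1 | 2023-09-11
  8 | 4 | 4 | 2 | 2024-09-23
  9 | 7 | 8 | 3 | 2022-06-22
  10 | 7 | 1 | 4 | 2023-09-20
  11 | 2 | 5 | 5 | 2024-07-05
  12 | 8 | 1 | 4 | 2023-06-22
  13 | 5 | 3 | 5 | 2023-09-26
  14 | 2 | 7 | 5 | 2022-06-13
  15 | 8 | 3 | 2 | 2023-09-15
SELECT p.name, MAX(c.quantity) AS max_quantity FROM orders c JOIN products p ON c.product_id = p.id GROUP BY p.id, p.name

Execution result:
name | max_quantity
Router | 4
Charger | 3
Phone | 5
Printer | 2
Tablet | 5
Headphones | 3
Speaker | 5
Laptop | 3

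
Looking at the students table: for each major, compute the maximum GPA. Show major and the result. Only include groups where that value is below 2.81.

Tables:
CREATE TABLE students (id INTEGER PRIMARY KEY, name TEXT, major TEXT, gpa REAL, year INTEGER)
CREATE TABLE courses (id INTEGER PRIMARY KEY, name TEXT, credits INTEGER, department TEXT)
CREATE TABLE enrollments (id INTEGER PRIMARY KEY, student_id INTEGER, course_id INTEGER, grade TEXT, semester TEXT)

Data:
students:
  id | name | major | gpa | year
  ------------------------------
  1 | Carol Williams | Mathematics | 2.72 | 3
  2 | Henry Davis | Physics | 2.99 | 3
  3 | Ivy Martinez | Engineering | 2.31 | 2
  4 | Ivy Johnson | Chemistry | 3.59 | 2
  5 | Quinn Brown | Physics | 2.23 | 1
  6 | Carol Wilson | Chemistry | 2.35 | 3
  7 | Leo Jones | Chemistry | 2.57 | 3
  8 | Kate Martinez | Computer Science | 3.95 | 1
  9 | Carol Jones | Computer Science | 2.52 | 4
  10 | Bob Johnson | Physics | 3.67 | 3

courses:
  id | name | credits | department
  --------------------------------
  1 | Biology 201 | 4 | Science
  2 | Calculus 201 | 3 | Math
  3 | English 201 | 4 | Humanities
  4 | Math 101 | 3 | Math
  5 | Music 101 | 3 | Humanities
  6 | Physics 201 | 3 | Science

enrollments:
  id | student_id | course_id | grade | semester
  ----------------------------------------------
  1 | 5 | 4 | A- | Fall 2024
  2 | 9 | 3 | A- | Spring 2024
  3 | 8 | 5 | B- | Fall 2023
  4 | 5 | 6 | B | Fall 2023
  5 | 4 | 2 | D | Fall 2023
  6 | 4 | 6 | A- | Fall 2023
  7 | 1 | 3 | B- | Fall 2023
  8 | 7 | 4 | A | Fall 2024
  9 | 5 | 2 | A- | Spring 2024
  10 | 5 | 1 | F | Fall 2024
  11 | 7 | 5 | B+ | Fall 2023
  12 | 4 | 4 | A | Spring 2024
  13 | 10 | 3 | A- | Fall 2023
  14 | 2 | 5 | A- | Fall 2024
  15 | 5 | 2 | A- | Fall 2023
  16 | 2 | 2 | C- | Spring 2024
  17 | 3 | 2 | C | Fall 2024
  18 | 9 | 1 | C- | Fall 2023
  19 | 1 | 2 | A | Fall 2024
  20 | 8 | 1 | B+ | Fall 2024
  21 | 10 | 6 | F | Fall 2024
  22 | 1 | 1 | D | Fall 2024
SELECT major, MAX(gpa) AS max_gpa FROM students GROUP BY major HAVING MAX(gpa) < 2.81

Execution result:
major | max_gpa
Engineering | 2.31
Mathematics | 2.72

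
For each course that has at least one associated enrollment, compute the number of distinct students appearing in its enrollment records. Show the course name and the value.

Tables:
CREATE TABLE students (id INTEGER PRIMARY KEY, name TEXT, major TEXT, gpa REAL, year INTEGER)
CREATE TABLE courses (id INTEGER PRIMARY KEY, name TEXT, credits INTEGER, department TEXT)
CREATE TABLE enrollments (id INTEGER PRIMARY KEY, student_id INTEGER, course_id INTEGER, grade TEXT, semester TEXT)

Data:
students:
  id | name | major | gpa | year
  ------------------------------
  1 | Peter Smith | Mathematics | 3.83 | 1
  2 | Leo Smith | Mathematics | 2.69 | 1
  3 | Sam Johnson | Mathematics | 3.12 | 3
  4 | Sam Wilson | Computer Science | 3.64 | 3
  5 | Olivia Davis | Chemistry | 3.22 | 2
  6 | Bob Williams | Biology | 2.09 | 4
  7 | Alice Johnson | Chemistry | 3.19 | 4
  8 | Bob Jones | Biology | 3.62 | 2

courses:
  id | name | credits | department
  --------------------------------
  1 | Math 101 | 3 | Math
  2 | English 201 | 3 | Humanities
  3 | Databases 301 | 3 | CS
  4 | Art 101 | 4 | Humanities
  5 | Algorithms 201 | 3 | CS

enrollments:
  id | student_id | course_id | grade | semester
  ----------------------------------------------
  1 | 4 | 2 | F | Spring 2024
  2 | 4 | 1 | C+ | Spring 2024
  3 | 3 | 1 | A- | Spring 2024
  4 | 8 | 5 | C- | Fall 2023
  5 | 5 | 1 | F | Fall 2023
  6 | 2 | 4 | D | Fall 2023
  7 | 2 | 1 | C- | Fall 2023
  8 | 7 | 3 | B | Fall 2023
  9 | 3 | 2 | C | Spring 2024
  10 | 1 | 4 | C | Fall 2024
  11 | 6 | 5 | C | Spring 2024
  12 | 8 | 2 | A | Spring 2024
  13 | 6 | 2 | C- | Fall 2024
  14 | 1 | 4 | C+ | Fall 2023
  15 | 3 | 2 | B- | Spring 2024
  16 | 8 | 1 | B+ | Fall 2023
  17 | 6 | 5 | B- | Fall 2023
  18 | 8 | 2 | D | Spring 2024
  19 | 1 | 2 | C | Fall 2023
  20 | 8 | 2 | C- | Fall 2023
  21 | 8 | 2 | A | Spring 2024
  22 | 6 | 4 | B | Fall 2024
SELECT p.name, COUNT(DISTINCT c.student_id) AS distinct_student_count FROM enrollments c JOIN courses p ON c.course_id = p.id GROUP BY p.id, p.name

Execution result:
name | distinct_student_count
Math 101 | 5
English 201 | 5
Databases 301 | 1
Art 101 | 3
Algorithms 201 | 2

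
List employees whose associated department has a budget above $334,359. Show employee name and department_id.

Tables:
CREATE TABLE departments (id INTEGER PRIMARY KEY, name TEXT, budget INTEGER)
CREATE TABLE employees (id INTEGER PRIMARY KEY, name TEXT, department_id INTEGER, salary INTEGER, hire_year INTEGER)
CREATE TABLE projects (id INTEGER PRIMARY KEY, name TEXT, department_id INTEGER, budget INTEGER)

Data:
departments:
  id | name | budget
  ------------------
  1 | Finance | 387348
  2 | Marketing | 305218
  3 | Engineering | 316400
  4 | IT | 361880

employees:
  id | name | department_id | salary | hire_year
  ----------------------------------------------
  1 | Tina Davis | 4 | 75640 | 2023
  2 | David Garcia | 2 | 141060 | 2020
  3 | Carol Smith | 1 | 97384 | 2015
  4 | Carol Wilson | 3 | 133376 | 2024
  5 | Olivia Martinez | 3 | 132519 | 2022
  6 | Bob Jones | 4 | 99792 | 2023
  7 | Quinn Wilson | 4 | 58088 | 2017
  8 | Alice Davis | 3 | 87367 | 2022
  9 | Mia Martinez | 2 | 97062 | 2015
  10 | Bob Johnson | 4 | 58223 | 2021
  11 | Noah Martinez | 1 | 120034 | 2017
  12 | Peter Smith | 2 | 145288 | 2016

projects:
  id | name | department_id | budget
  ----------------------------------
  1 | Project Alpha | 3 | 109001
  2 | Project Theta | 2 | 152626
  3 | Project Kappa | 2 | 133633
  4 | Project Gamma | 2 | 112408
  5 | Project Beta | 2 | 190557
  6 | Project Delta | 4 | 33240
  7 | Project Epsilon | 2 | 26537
SELECT name, department_id FROM employees WHERE department_id IN (SELECT id FROM departments WHERE budget > 334359)

Execution result:
name | department_id
Tina Davis | 4
Carol Smith | 1
Bob Jones | 4
Quinn Wilson | 4
Bob Johnson | 4
Noah Martinez | 1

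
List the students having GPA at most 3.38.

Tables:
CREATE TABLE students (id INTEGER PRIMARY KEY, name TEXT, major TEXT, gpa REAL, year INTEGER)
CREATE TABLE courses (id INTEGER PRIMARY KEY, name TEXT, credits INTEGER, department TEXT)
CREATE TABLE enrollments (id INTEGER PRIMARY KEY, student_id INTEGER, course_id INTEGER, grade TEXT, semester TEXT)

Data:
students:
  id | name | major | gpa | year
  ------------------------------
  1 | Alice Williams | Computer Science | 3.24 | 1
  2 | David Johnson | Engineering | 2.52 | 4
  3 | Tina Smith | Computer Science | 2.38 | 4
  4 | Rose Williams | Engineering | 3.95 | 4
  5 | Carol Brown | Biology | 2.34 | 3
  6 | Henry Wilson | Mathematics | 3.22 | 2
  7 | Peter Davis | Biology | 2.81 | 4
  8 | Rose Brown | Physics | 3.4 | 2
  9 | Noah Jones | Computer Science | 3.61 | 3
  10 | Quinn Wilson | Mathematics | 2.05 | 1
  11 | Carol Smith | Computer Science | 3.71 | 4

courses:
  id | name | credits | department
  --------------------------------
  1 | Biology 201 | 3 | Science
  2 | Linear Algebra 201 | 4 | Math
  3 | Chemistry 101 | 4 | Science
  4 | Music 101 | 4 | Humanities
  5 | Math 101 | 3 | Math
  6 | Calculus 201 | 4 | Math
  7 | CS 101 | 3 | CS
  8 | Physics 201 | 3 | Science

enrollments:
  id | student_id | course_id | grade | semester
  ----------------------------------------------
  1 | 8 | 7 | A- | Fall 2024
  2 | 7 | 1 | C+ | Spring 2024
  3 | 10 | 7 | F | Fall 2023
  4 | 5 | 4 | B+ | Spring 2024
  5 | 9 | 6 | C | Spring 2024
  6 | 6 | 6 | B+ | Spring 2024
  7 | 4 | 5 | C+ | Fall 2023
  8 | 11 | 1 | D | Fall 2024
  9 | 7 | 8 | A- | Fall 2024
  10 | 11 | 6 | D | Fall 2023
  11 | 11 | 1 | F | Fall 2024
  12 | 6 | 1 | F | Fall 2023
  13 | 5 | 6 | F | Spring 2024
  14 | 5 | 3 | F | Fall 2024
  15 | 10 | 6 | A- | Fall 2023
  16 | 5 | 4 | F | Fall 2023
SELECT name, gpa FROM students WHERE gpa <= 3.38

Execution result:
name | gpa
Alice Williams | 3.24
David Johnson | 2.52
Tina Smith | 2.38
Carol Brown | 2.34
Henry Wilson | 3.22
Peter Davis | 2.81
Quinn Wilson | 2.05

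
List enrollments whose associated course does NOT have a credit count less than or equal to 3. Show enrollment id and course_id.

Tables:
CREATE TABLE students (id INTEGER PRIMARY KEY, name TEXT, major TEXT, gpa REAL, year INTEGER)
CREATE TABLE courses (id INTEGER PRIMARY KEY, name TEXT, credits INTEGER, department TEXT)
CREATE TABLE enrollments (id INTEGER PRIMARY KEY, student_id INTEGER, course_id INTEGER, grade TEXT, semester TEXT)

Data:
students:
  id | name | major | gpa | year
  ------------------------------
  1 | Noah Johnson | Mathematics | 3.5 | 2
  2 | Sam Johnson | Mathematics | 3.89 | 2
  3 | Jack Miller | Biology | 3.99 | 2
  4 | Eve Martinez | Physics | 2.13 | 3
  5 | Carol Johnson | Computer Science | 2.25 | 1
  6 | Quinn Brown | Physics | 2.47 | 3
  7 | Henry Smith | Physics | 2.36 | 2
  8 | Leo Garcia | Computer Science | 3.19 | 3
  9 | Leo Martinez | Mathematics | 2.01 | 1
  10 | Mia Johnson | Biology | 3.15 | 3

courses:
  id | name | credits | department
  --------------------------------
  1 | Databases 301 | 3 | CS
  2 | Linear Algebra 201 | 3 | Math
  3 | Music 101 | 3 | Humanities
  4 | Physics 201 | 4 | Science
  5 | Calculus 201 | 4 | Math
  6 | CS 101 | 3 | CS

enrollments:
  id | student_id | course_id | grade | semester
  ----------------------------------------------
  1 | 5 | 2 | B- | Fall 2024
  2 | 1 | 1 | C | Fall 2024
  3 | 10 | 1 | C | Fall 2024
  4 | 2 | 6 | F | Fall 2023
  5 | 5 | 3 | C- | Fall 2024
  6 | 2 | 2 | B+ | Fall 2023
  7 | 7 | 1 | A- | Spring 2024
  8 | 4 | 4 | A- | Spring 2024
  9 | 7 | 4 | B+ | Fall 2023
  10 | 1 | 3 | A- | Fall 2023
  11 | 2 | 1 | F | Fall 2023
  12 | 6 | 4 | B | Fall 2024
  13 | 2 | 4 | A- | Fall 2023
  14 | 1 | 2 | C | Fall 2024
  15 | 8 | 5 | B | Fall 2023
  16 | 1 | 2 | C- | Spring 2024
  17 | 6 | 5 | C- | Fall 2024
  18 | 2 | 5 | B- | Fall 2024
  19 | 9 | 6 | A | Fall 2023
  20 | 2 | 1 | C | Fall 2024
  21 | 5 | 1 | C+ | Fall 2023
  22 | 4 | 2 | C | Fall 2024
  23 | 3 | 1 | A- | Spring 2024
SELECT id, course_id FROM enrollments WHERE course_id NOT IN (SELECT id FROM courses WHERE credits <= 3)

Execution result:
id | course_id
8 | 4
9 | 4
12 | 4
13 | 4
15 | 5
17 | 5
18 | 5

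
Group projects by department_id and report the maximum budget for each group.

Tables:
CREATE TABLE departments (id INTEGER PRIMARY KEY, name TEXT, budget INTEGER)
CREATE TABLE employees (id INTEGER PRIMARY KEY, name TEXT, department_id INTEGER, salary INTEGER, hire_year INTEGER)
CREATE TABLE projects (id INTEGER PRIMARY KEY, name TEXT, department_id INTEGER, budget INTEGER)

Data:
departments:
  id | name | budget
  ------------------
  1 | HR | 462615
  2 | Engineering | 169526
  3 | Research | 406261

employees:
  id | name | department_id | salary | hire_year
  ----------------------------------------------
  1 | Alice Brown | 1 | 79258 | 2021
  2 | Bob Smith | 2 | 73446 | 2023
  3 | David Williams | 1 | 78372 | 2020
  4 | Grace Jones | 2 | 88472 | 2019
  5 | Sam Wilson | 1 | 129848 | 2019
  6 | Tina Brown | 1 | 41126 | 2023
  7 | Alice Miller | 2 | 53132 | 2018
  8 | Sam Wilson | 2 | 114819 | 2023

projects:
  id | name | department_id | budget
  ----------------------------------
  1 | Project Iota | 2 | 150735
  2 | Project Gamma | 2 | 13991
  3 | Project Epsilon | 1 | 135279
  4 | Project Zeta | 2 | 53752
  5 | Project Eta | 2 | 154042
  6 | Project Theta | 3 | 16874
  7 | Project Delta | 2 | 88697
SELECT department_id, MAX(budget) AS max_budget FROM projects GROUP BY department_id

Execution result:
department_id | max_budget
1 | 135279
2 | 154042
3 | 16874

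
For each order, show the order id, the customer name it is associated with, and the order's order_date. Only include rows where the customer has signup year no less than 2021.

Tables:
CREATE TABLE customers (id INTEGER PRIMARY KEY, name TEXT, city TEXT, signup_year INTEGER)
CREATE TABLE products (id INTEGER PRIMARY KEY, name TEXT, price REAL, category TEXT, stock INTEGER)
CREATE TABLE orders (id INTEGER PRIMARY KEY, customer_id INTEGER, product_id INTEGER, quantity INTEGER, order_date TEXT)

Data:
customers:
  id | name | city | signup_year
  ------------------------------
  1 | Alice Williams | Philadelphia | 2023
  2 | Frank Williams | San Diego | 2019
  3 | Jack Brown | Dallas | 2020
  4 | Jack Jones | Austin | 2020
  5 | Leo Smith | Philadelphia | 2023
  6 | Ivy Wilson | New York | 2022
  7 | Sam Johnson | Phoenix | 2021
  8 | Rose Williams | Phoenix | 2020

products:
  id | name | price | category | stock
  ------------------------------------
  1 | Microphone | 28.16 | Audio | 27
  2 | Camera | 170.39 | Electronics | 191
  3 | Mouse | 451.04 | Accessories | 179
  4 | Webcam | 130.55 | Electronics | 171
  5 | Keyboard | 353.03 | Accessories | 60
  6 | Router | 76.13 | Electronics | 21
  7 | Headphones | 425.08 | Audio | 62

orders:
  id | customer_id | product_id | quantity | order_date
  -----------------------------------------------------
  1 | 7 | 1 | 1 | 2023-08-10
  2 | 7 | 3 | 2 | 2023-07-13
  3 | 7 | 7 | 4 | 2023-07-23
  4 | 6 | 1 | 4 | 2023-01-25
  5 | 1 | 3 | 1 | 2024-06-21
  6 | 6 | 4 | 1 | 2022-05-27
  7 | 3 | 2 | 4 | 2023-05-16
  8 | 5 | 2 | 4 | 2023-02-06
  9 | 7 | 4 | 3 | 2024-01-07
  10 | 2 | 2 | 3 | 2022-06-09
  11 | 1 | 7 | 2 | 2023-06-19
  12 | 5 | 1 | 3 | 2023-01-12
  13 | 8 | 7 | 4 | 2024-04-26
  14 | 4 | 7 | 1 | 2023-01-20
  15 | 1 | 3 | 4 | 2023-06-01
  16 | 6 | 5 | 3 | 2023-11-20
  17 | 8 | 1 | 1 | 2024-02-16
SELECT c.id, p.name AS customer, c.order_date FROM orders c JOIN customers p ON c.customer_id = p.id WHERE p.signup_year >= 2021

Execution result:
id | customer | order_date
1 | Sam Johnson | 2023-08-10
2 | Sam Johnson | 2023-07-13
3 | Sam Johnson | 2023-07-23
4 | Ivy Wilson | 2023-01-25
5 | Alice Williams | 2024-06-21
6 | Ivy Wilson | 2022-05-27
8 | Leo Smith | 2023-02-06
9 | Sam Johnson | 2024-01-07
11 | Alice Williams | 2023-06-19
12 | Leo Smith | 2023-01-12
15 | Alice Williams | 2023-06-01
16 | Ivy Wilson | 2023-11-20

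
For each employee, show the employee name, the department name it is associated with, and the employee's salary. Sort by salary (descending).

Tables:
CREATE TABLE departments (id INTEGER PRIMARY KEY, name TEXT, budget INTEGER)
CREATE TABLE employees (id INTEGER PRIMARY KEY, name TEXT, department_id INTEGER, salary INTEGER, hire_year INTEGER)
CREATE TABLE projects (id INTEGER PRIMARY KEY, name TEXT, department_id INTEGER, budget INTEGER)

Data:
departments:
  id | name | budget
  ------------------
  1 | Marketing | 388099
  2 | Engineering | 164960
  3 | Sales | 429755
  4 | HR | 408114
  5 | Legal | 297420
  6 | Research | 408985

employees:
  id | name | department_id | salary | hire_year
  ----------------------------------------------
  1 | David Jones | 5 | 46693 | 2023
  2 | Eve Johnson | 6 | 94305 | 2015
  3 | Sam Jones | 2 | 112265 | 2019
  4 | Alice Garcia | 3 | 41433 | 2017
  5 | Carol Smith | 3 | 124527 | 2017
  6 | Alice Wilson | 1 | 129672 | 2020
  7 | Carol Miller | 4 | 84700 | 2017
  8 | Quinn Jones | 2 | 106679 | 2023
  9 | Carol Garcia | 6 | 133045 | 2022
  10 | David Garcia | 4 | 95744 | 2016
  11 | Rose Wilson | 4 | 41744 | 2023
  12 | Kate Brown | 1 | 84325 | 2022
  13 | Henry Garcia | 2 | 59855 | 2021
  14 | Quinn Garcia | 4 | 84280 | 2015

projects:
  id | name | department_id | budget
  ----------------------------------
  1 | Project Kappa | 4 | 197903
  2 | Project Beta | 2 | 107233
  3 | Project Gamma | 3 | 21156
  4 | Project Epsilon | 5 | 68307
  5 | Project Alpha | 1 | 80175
SELECT c.name, p.name AS department, c.salary FROM employees c JOIN departments p ON c.department_id = p.id ORDER BY c.salary DESC

Execution result:
name | department | salary
Carol Garcia | Research | 133045
Alice Wilson | Marketing | 129672
Carol Smith | Sales | 124527
Sam Jones | Engineering | 112265
Quinn Jones | Engineering | 106679
David Garcia | HR | 95744
Eve Johnson | Research | 94305
Carol Miller | HR | 84700
Kate Brown | Marketing | 84325
Quinn Garcia | HR | 84280
Henry Garcia | Engineering | 59855
David Jones | Legal | 46693
Rose Wilson | HR | 41744
Alice Garcia | Sales | 41433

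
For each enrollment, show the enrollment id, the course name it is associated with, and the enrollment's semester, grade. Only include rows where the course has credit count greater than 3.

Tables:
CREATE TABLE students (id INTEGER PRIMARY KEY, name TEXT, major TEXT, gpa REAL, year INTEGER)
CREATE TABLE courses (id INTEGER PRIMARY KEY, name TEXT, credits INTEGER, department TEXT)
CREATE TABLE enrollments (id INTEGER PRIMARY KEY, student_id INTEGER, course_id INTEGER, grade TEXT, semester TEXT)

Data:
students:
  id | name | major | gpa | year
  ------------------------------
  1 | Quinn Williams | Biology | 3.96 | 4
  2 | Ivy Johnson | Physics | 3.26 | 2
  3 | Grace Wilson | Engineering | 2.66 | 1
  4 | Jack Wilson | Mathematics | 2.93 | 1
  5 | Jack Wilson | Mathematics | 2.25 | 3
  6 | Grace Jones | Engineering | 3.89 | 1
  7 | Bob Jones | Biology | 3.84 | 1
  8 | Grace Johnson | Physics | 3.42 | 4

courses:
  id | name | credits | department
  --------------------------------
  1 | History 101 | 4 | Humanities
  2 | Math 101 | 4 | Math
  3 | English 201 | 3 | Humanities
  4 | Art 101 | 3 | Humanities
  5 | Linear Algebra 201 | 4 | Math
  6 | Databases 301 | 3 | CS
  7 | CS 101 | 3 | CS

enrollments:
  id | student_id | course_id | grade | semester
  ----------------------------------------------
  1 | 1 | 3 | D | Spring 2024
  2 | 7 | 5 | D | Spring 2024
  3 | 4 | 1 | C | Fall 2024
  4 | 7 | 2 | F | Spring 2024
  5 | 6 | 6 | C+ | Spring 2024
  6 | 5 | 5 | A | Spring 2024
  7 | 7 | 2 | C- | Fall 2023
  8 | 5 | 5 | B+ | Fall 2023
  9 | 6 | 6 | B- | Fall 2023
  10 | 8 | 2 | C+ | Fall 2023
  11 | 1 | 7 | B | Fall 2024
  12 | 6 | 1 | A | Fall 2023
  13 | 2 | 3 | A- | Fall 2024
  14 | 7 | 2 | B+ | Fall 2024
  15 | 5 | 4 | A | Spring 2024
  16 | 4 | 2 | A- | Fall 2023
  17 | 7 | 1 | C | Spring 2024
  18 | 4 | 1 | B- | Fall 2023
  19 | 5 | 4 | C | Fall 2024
SELECT c.id, p.name AS course, c.semester, c.grade FROM enrollments c JOIN courses p ON c.course_id = p.id WHERE p.credits > 3

Execution result:
id | course | semester | grade
2 | Linear Algebra 201 | Spring 2024 | D
3 | History 101 | Fall 2024 | C
4 | Math 101 | Spring 2024 | F
6 | Linear Algebra 201 | Spring 2024 | A
7 | Math 101 | Fall 2023 | C-
8 | Linear Algebra 201 | Fall 2023 | B+
10 | Math 101 | Fall 2023 | C+
12 | History 101 | Fall 2023 | A
14 | Math 101 | Fall 2024 | B+
16 | Math 101 | Fall 2023 | A-
17 | History 101 | Spring 2024 | C
18 | History 101 | Fall 2023 | B-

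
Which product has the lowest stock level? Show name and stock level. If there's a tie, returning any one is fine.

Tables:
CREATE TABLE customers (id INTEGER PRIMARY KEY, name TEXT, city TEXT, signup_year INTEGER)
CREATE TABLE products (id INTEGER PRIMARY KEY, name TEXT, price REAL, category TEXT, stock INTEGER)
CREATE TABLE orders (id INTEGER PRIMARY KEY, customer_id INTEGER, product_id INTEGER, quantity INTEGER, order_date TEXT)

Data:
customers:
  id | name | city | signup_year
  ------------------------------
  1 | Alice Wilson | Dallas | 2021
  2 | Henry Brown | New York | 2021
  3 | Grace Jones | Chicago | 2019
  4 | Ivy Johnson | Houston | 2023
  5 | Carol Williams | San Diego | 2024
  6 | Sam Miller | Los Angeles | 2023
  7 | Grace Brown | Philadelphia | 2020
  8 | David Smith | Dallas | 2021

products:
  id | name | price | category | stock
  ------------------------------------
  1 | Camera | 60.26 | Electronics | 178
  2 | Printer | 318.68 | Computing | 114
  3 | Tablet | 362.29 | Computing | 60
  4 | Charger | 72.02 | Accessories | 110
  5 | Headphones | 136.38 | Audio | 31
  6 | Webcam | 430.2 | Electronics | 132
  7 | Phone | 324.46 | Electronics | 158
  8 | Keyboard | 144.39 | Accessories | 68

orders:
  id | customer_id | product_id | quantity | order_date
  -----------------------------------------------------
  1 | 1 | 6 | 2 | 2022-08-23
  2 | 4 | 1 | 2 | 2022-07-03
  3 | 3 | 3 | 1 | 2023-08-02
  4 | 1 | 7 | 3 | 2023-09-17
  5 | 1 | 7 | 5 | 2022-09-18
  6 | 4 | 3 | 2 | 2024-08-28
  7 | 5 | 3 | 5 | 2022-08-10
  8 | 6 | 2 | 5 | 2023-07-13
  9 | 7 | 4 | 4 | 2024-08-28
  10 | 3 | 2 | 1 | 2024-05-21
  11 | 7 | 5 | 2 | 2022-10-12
SELECT name, stock FROM products ORDER BY stock ASC LIMIT 1

Execution result:
name | stock
Headphones | 31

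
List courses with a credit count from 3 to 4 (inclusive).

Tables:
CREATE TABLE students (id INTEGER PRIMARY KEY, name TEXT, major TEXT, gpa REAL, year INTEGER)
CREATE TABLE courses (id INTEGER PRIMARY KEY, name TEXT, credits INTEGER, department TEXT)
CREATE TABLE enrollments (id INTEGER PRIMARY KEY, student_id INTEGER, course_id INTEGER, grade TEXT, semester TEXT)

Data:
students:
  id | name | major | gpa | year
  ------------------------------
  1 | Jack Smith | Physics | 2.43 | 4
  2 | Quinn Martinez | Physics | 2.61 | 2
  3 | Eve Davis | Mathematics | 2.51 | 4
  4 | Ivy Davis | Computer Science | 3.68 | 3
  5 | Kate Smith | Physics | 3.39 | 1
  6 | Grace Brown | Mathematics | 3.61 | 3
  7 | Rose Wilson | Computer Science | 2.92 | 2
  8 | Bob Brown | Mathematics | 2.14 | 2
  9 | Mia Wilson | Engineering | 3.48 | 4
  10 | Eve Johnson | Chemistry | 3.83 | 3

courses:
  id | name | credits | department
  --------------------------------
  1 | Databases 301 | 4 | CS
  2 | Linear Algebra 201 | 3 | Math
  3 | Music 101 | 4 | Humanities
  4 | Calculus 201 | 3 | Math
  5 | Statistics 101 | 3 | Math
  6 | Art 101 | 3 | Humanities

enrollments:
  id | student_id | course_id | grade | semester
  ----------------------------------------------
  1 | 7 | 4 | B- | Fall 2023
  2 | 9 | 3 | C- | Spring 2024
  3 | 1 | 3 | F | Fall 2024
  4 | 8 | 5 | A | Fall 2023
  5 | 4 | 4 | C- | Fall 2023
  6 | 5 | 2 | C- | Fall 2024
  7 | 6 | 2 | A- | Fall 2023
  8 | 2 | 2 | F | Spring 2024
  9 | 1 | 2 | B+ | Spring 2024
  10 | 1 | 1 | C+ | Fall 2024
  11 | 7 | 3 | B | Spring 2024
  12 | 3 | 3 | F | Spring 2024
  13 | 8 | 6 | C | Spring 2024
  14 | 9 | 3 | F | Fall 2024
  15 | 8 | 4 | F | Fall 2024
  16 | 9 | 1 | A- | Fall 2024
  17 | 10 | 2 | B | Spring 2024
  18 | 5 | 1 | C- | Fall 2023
SELECT name, credits FROM courses WHERE credits BETWEEN 3 AND 4

Execution result:
name | credits
Databases 301 | 4
Linear Algebra 201 | 3
Music 101 | 4
Calculus 201 | 3
Statistics 101 | 3
Art 101 | 3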